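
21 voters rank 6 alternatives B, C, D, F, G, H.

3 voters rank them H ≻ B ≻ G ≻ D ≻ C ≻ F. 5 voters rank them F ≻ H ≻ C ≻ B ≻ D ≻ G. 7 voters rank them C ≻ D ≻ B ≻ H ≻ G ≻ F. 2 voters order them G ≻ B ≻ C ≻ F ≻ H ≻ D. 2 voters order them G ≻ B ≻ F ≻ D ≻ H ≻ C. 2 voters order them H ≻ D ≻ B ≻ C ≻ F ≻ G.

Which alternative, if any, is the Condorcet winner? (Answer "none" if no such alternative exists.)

Check each pair by majority over 21 ballots:
B vs C: 9 to 12, C.
B vs D: B is ranked higher on 3+5+2+2 = 12 ballots, D on 9. B wins 12–9.
B vs F: B is ranked higher on 3+7+2+2+2 = 16 ballots, F on 5. B wins 16–5.
B vs G: 17 to 4, B.
B vs H: 7+2+2 = 11 for B, 10 for H — B by 11–10.
C vs D: 14 to 7, C.
C vs F: C preferred on 3+7+2+2 = 14 ballots; C wins 14–7.
C vs G: 14 to 7, C.
C vs H: C preferred on 7+2 = 9 ballots; H wins 12–9.
D vs F: D preferred on 3+7+2 = 12 ballots; D wins 12–9.
D vs G: D is ranked higher on 5+7+2 = 14 ballots, G on 7. D wins 14–7.
D vs H: 7+2 = 9 for D, 12 for H — H by 12–9.
F vs G: F is ranked higher on 5+2 = 7 ballots, G on 14. G wins 14–7.
F vs H: 9 to 12, H.
G vs H: G preferred on 2+2 = 4 ballots; H wins 17–4.
No alternative is unbeaten: B loses to C; C loses to H; D loses to B; F loses to B; G loses to B; H loses to B. In particular B → H → C → B is a majority cycle — no Condorcet winner exists.

none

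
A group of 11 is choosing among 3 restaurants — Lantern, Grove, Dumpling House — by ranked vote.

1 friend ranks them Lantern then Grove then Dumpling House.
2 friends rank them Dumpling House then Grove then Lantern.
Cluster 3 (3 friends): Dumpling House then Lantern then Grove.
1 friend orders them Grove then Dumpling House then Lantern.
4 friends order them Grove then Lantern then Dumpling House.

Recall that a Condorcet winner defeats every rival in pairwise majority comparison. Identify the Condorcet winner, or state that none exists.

Check each pair by majority over 11 ballots:
Lantern vs Grove: 1+3 = 4 for Lantern, 7 for Grove — Grove by 7–4.
Lantern vs Dumpling House: Dumpling House wins 6–5.
Grove–Dumpling House: Grove 6–5.
Grove wins every pairwise contest, so Grove is the Condorcet winner.

Grove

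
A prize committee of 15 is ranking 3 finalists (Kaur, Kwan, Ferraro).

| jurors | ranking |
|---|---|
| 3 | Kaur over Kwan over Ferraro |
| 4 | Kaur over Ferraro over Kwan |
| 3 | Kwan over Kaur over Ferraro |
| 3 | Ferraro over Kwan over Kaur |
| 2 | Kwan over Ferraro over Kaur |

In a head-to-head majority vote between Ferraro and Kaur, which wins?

Ballots ranking Ferraro above Kaur: 3 + 2 = 5.
Ballots ranking Kaur above Ferraro: 15 − 5 = 10.
Kaur wins the head-to-head 10–5.

Kaur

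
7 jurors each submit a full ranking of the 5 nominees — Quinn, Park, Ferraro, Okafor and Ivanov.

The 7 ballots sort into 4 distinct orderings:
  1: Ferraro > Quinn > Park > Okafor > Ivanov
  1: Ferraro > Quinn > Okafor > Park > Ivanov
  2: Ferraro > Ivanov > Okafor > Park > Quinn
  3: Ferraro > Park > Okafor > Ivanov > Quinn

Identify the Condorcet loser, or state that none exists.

Pairwise majorities:
Quinn vs Park: 2 to 5, Park.
Quinn vs Ferraro: Quinn is ranked higher on 0 ballots, Ferraro on 7. Ferraro wins 7–0.
Quinn vs Okafor: 2 to 5, Okafor.
Quinn vs Ivanov: Ivanov, 5–2.
Park–Ferraro: Ferraro 7–0.
Park vs Okafor: 4 to 3, Park.
Park–Ivanov: Park 5–2.
Ferraro vs Okafor: 1+1+2+3 = 7 for Ferraro, 0 for Okafor — Ferraro by 7–0.
Ferraro vs Ivanov: Ferraro preferred on 1+1+2+3 = 7 ballots; Ferraro wins 7–0.
Okafor vs Ivanov: Okafor preferred on 1+1+3 = 5 ballots; Okafor wins 5–2.
Quinn is beaten in every head-to-head and is the Condorcet loser.

Quinn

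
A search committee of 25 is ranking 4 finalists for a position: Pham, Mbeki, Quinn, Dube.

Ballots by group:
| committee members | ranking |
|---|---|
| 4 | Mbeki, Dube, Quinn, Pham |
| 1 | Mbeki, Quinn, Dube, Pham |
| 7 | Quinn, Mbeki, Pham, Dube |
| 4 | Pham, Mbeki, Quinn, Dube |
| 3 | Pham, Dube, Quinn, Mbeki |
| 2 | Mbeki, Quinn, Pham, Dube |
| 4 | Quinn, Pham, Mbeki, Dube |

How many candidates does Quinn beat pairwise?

Quinn against each rival (25 committee members):
Quinn vs Pham: Quinn is ranked higher on 4+1+7+2+4 = 18 ballots, Pham on 7. Quinn wins 18–7.
Quinn vs Mbeki: 7+3+4 = 14 for Quinn, 11 for Mbeki — Quinn by 14–11.
Quinn–Dube: Quinn 18–7.
Quinn beats Pham, Mbeki, Dube — 3 pairwise wins.

3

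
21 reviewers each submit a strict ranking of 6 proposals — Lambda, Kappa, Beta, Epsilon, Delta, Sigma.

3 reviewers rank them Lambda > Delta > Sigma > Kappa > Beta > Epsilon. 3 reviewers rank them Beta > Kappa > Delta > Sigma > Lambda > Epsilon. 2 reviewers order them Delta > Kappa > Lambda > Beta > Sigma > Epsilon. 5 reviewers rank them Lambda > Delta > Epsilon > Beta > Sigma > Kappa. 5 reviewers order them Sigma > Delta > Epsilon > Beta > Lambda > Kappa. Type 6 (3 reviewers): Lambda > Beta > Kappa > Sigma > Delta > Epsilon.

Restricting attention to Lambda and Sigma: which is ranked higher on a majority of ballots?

Ballots ranking Lambda above Sigma: 3 + 2 + 5 + 3 = 13.
Ballots ranking Sigma above Lambda: 21 − 13 = 8.
Lambda wins the head-to-head 13–8.

Lambda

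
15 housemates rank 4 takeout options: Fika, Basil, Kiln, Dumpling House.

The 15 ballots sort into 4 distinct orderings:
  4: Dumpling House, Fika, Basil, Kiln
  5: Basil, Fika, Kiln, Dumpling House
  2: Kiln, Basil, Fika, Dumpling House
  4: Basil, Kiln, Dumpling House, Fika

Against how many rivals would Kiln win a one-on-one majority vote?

Kiln against each rival (15 friends):
Kiln vs Fika: Fika, 9–6.
Kiln vs Basil: 2 for Kiln, 13 for Basil — Basil by 13–2.
Kiln vs Dumpling House: Kiln is ranked higher on 5+2+4 = 11 ballots, Dumpling House on 4. Kiln wins 11–4.
Kiln beats Dumpling House; loses to Fika, Basil — 1 pairwise win.

1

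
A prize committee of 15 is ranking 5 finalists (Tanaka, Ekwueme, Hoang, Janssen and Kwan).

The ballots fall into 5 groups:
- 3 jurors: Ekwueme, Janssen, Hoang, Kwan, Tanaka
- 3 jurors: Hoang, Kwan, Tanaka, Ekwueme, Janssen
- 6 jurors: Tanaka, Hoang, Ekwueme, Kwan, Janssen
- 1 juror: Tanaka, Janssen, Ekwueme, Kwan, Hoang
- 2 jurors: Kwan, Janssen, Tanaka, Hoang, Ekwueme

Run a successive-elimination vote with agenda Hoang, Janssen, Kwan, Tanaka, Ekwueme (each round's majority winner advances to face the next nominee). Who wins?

Tanaka

Round 1: Hoang vs Janssen — 9–6, Hoang advances.
Round 2: Hoang vs Kwan — 12–3, Hoang advances.
Round 3: Hoang vs Tanaka — 6–9, Tanaka advances.
Round 4: Tanaka vs Ekwueme — 12–3, Tanaka advances.
The agenda winner is Tanaka.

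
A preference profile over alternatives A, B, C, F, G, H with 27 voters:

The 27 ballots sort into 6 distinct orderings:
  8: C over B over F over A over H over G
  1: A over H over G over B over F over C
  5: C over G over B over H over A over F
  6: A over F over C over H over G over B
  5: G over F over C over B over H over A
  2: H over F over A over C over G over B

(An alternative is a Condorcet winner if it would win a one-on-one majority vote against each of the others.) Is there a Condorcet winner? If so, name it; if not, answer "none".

none

Check each pair by majority over 27 ballots:
A vs B: 1+6+2 = 9 for A, 18 for B — B by 18–9.
A vs C: 1+6+2 = 9 for A, 18 for C — C by 18–9.
A vs F: A preferred on 1+5+6 = 12 ballots; F wins 15–12.
A vs G: 8+1+6+2 = 17 for A, 10 for G — A by 17–10.
A vs H: A preferred on 8+1+6 = 15 ballots; A wins 15–12.
B vs C: 1 to 26, C.
B vs F: 8+1+5 = 14 for B, 13 for F — B by 14–13.
B vs G: B preferred on 8 ballots; G wins 19–8.
B vs H: 18 to 9, B.
C vs F: 13 to 14, F.
C vs G: 8+5+6+2 = 21 for C, 6 for G — C by 21–6.
C vs H: C is ranked higher on 8+5+6+5 = 24 ballots, H on 3. C wins 24–3.
F vs G: 16 to 11, F.
F vs H: 19 to 8, F.
G vs H: G is ranked higher on 5+5 = 10 ballots, H on 17. H wins 17–10.
Each alternative drops at least one matchup (A loses to B; B loses to C; C loses to F; F loses to B; G loses to A; H loses to A); the cycle A beats G beats B beats A rules out a Condorcet winner.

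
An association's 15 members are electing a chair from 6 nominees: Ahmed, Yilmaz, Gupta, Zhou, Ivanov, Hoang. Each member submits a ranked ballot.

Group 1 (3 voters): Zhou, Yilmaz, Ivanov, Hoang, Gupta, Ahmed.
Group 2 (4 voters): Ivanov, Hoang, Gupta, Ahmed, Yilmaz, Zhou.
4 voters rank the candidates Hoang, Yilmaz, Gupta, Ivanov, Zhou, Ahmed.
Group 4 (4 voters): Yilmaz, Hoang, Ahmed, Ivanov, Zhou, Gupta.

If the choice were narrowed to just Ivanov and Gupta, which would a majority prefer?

Ivanov

Ballots ranking Ivanov above Gupta: 3 + 4 + 4 = 11.
Ballots ranking Gupta above Ivanov: 15 − 11 = 4.
Ivanov wins the head-to-head 11–4.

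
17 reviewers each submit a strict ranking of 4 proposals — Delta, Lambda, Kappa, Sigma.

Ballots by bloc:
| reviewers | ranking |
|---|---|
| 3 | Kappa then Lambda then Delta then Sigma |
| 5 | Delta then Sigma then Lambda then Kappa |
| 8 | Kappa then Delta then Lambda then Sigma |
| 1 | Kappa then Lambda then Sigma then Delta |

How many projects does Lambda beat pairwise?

Lambda against each rival (17 reviewers):
Lambda vs Delta: Lambda is ranked higher on 3+1 = 4 ballots, Delta on 13. Delta wins 13–4.
Lambda vs Kappa: 5 to 12, Kappa.
Lambda vs Sigma: Lambda wins 12–5.
Lambda beats Sigma; loses to Delta, Kappa — 1 pairwise win.

1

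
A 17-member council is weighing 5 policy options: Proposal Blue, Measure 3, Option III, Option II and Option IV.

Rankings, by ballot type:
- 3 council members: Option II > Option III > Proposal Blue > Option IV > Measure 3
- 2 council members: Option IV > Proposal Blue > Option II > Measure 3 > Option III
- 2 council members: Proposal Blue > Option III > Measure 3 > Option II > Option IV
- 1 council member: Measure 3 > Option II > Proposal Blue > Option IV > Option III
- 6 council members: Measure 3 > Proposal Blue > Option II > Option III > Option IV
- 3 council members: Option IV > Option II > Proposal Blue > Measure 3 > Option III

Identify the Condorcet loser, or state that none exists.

Option IV

Pairwise majorities:
Proposal Blue–Measure 3: Proposal Blue 10–7.
Proposal Blue vs Option III: 14 to 3, Proposal Blue.
Proposal Blue vs Option II: Proposal Blue is ranked higher on 2+2+6 = 10 ballots, Option II on 7. Proposal Blue wins 10–7.
Proposal Blue–Option IV: Proposal Blue 12–5.
Measure 3 vs Option III: Measure 3, 12–5.
Measure 3 vs Option II: Measure 3 is ranked higher on 2+1+6 = 9 ballots, Option II on 8. Measure 3 wins 9–8.
Measure 3–Option IV: Measure 3 9–8.
Option III vs Option II: Option III preferred on 2 ballots; Option II wins 15–2.
Option III vs Option IV: Option III, 11–6.
Option II vs Option IV: 12 to 5, Option II.
Option IV is beaten in every head-to-head and is the Condorcet loser.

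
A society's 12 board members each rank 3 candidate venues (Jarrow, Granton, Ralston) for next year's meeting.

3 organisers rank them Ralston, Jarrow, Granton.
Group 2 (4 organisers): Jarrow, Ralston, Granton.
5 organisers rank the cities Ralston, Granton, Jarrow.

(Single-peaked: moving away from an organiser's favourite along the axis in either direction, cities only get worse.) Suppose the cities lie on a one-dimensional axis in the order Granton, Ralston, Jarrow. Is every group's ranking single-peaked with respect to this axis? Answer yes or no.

Axis positions: Granton=1, Ralston=2, Jarrow=3.
Group 1 (peak Ralston at position 2): ranking walks positions 2-3-1, expanding outward from the peak — single-peaked.
Group 2 (peak Jarrow at position 3): ranking walks positions 3-2-1, expanding outward from the peak — single-peaked.
Group 3 (peak Ralston at position 2): ranking walks positions 2-1-3, expanding outward from the peak — single-peaked.
Every ranking is single-peaked on this axis.

yes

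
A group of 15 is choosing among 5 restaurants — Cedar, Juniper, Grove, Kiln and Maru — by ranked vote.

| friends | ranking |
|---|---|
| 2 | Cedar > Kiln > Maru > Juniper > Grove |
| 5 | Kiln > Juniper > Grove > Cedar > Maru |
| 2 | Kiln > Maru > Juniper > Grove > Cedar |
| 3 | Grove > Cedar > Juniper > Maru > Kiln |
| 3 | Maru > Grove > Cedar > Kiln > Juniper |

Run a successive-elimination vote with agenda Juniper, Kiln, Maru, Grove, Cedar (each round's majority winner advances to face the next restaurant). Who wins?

Cedar

Round 1: Juniper vs Kiln — 3–12, Kiln advances.
Round 2: Kiln vs Maru — 9–6, Kiln advances.
Round 3: Kiln vs Grove — 9–6, Kiln advances.
Round 4: Kiln vs Cedar — 7–8, Cedar advances.
Cedar survives the agenda.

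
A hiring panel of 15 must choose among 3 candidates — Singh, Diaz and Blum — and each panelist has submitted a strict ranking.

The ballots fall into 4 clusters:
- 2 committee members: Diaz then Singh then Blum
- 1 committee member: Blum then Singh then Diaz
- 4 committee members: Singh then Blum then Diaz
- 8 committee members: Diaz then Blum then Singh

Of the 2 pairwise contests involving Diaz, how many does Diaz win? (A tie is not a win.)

2

Diaz against each rival (15 committee members):
Diaz vs Singh: Diaz preferred on 2+8 = 10 ballots; Diaz wins 10–5.
Diaz vs Blum: 10 to 5, Diaz.
Diaz beats Singh, Blum — 2 pairwise wins.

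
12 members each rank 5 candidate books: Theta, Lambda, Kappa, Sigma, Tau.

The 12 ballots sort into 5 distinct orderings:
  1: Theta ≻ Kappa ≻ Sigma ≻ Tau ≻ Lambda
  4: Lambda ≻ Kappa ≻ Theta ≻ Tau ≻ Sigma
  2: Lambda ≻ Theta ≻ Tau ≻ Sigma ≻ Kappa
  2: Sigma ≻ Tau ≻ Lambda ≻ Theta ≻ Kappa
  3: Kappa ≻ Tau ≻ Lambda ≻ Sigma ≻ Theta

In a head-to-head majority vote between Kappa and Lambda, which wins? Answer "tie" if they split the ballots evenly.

Lambda

Ballots ranking Kappa above Lambda: 1 + 3 = 4.
Ballots ranking Lambda above Kappa: 12 − 4 = 8.
Lambda wins the head-to-head 8–4.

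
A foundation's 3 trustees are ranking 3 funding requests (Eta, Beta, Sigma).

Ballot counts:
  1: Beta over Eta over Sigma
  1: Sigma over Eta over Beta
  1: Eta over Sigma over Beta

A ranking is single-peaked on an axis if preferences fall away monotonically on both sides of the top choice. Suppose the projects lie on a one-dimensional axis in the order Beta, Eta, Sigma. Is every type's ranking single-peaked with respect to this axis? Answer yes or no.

yes

Axis positions: Beta=1, Eta=2, Sigma=3.
Type 1 (peak Beta at position 1): ranking walks positions 1-2-3, expanding outward from the peak — single-peaked.
Type 2 (peak Sigma at position 3): ranking walks positions 3-2-1, expanding outward from the peak — single-peaked.
Type 3 (peak Eta at position 2): ranking walks positions 2-3-1, expanding outward from the peak — single-peaked.
Every ranking is single-peaked on this axis.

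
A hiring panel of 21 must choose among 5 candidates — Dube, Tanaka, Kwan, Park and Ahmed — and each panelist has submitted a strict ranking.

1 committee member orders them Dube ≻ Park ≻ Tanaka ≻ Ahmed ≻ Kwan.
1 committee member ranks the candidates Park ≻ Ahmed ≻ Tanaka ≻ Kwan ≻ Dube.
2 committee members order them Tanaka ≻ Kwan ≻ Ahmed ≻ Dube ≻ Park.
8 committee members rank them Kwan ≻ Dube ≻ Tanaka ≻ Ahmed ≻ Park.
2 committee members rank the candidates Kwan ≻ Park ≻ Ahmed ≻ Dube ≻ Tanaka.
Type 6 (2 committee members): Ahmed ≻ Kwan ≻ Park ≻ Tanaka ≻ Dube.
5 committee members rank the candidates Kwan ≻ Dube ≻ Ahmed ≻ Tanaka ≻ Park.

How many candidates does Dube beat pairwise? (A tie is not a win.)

Dube against each rival (21 committee members):
Dube vs Tanaka: Dube, 16–5.
Dube vs Kwan: 1 for Dube, 20 for Kwan — Kwan by 20–1.
Dube vs Park: Dube wins 16–5.
Dube vs Ahmed: Dube wins 14–7.
Dube beats Tanaka, Park, Ahmed; loses to Kwan — 3 pairwise wins.

3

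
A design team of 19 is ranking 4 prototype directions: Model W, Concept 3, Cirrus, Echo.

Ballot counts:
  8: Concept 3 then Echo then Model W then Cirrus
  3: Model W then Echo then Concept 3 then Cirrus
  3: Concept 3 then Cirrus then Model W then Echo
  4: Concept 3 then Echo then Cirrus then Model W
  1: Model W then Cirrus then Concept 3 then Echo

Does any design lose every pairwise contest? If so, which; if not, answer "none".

Head-to-head results (19 engineers):
Model W–Concept 3: Concept 3 15–4.
Model W vs Cirrus: Model W preferred on 8+3+1 = 12 ballots; Model W wins 12–7.
Model W vs Echo: 7 to 12, Echo.
Concept 3 vs Cirrus: Concept 3 is ranked higher on 8+3+3+4 = 18 ballots, Cirrus on 1. Concept 3 wins 18–1.
Concept 3 vs Echo: Concept 3, 16–3.
Cirrus vs Echo: Cirrus is ranked higher on 3+1 = 4 ballots, Echo on 15. Echo wins 15–4.
Cirrus loses to every other design — it is the Condorcet loser.

Cirrus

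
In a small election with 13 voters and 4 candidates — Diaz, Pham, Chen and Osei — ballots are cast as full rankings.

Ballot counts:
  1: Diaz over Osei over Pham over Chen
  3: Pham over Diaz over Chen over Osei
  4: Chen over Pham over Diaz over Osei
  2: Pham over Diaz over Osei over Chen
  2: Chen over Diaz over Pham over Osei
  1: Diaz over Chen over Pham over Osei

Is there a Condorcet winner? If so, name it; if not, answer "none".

Head-to-head results (13 voters):
Diaz–Pham: Pham 9–4.
Diaz–Chen: Diaz 7–6.
Diaz–Osei: Diaz 13–0.
Pham vs Chen: Chen wins 7–6.
Pham–Osei: Pham 12–1.
Chen vs Osei: Chen, 10–3.
Every candidate loses at least once (Diaz loses to Pham; Pham loses to Chen; Chen loses to Diaz; Osei loses to Diaz). The majority relation contains the cycle Diaz beats Chen beats Pham beats Diaz, so there is no Condorcet winner.

none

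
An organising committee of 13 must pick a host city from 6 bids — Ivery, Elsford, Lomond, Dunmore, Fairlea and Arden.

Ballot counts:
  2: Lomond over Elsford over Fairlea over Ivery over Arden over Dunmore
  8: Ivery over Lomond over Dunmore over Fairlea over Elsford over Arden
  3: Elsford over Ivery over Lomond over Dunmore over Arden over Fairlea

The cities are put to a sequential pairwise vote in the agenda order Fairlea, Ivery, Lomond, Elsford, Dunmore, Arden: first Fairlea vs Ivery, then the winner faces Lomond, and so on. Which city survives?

Ivery

Round 1: Fairlea vs Ivery — 2–11, Ivery advances.
Round 2: Ivery vs Lomond — 11–2, Ivery advances.
Round 3: Ivery vs Elsford — 8–5, Ivery advances.
Round 4: Ivery vs Dunmore — 13–0, Ivery advances.
Round 5: Ivery vs Arden — 13–0, Ivery advances.
The agenda winner is Ivery.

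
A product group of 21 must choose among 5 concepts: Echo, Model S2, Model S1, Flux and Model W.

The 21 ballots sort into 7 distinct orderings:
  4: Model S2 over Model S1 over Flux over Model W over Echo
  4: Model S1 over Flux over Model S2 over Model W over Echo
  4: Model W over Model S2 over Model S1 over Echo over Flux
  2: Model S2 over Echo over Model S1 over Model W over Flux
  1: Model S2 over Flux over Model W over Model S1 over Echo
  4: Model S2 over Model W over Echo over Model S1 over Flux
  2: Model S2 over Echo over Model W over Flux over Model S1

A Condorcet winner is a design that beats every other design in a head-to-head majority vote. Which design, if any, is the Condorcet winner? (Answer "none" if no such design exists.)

Model S2

Pairwise majorities:
Echo–Model S2: Model S2 21–0.
Echo–Model S1: Model S1 13–8.
Echo vs Flux: Echo wins 12–9.
Echo–Model W: Model W 17–4.
Model S2 vs Model S1: Model S2, 17–4.
Model S2 vs Flux: Model S2, 17–4.
Model S2–Model W: Model S2 17–4.
Model S1–Flux: Model S1 18–3.
Model S1 vs Model W: Model W wins 11–10.
Flux vs Model W: Model W wins 12–9.
Model S2 defeats every rival head-to-head and is the Condorcet winner.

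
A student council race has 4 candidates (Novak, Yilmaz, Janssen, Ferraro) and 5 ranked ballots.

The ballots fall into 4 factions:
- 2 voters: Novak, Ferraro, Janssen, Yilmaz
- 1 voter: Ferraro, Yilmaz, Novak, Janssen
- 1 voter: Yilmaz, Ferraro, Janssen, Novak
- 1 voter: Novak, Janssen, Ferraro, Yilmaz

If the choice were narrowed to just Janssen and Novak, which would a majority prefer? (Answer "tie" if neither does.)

Novak

Ballots ranking Janssen above Novak: 1.
Ballots ranking Novak above Janssen: 5 − 1 = 4.
Novak wins the head-to-head 4–1.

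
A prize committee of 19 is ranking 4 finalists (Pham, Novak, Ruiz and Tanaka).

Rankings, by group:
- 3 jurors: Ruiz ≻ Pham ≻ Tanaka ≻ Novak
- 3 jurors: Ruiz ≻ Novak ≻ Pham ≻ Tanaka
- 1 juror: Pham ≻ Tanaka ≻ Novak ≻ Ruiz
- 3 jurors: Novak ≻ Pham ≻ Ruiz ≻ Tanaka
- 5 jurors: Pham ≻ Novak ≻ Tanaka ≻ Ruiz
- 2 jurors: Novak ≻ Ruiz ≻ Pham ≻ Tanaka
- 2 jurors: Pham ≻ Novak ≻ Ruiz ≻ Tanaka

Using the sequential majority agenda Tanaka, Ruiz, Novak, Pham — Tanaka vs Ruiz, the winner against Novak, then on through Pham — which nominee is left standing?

Pham

Round 1: Tanaka vs Ruiz — 6–13, Ruiz advances.
Round 2: Ruiz vs Novak — 6–13, Novak advances.
Round 3: Novak vs Pham — 8–11, Pham advances.
Pham survives the agenda.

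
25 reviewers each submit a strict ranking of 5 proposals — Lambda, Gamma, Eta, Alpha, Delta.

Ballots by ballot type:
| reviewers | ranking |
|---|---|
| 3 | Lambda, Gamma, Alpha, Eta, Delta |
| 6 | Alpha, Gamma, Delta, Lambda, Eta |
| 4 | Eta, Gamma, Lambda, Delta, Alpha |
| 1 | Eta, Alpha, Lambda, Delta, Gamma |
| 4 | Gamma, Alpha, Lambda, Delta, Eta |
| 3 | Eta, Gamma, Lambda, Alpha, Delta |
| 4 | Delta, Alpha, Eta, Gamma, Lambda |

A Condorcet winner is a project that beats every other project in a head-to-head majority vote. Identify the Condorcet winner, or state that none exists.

Head-to-head results (25 reviewers):
Lambda vs Gamma: Lambda preferred on 3+1 = 4 ballots; Gamma wins 21–4.
Lambda vs Eta: 3+6+4 = 13 for Lambda, 12 for Eta — Lambda by 13–12.
Lambda vs Alpha: Lambda preferred on 3+4+3 = 10 ballots; Alpha wins 15–10.
Lambda vs Delta: Lambda is ranked higher on 3+4+1+4+3 = 15 ballots, Delta on 10. Lambda wins 15–10.
Gamma vs Eta: Gamma is ranked higher on 3+6+4 = 13 ballots, Eta on 12. Gamma wins 13–12.
Gamma vs Alpha: 3+4+4+3 = 14 for Gamma, 11 for Alpha — Gamma by 14–11.
Gamma vs Delta: Gamma preferred on 3+6+4+4+3 = 20 ballots; Gamma wins 20–5.
Eta vs Alpha: Eta preferred on 4+1+3 = 8 ballots; Alpha wins 17–8.
Eta vs Delta: Eta preferred on 3+4+1+3 = 11 ballots; Delta wins 14–11.
Alpha vs Delta: Alpha preferred on 3+6+1+4+3 = 17 ballots; Alpha wins 17–8.
Gamma wins every pairwise contest, so Gamma is the Condorcet winner.

Gamma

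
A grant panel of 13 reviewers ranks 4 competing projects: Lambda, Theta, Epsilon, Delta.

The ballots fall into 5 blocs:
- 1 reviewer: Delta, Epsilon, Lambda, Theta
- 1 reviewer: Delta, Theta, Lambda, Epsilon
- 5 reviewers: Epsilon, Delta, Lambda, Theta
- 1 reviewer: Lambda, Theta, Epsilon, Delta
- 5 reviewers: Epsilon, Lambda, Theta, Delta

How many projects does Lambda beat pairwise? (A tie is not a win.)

1

Lambda against each rival (13 reviewers):
Lambda vs Theta: 1+5+1+5 = 12 for Lambda, 1 for Theta — Lambda by 12–1.
Lambda–Epsilon: Epsilon 11–2.
Lambda vs Delta: Delta, 7–6.
Lambda beats Theta; loses to Epsilon, Delta — 1 pairwise win.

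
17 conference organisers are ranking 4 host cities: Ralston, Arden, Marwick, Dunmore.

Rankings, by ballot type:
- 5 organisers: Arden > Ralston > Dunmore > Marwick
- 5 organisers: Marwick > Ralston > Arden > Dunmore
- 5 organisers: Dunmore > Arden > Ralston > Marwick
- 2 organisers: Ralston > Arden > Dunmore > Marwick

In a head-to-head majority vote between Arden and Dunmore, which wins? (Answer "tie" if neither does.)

Arden

Ballots ranking Arden above Dunmore: 5 + 5 + 2 = 12.
Ballots ranking Dunmore above Arden: 17 − 12 = 5.
Arden wins the head-to-head 12–5.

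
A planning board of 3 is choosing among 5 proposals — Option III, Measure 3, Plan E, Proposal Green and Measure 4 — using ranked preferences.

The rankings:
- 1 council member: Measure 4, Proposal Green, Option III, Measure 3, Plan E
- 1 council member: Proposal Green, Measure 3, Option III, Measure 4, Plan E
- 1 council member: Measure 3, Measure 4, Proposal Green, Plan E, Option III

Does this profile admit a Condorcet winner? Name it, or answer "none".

none

Head-to-head results (3 council members):
Option III–Measure 3: Measure 3 2–1.
Option III vs Plan E: Option III wins 2–1.
Option III vs Proposal Green: Option III is ranked higher on 0 ballots, Proposal Green on 3. Proposal Green wins 3–0.
Option III vs Measure 4: Option III preferred on 1 ballot; Measure 4 wins 2–1.
Measure 3 vs Plan E: Measure 3 preferred on 1+1+1 = 3 ballots; Measure 3 wins 3–0.
Measure 3 vs Proposal Green: 1 for Measure 3, 2 for Proposal Green — Proposal Green by 2–1.
Measure 3 vs Measure 4: Measure 3 wins 2–1.
Plan E–Proposal Green: Proposal Green 3–0.
Plan E vs Measure 4: 0 for Plan E, 3 for Measure 4 — Measure 4 by 3–0.
Proposal Green vs Measure 4: Proposal Green preferred on 1 ballot; Measure 4 wins 2–1.
Every option loses at least once (Option III loses to Measure 3; Measure 3 loses to Proposal Green; Plan E loses to Option III; Proposal Green loses to Measure 4; Measure 4 loses to Measure 3). The majority relation contains the cycle Measure 3 → Measure 4 → Proposal Green → Measure 3, so there is no Condorcet winner.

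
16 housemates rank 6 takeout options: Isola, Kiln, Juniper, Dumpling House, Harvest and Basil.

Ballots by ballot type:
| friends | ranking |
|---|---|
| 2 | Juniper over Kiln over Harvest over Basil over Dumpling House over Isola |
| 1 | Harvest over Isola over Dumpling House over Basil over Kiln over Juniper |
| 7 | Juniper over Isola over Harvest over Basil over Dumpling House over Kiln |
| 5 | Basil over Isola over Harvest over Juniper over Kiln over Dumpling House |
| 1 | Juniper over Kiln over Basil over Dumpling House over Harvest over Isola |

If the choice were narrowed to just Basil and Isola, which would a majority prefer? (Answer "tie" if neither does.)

Ballots ranking Basil above Isola: 2 + 5 + 1 = 8.
Ballots ranking Isola above Basil: 16 − 8 = 8.
8–8: the pair ties.

tie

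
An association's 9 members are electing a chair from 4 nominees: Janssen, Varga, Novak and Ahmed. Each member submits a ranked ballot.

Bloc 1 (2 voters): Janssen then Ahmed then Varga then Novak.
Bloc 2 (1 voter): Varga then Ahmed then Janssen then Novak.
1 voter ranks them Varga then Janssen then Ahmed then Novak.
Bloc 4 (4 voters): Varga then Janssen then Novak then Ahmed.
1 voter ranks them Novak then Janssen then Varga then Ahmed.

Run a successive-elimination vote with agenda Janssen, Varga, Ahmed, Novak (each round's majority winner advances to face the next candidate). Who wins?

Varga

Round 1: Janssen vs Varga — 3–6, Varga advances.
Round 2: Varga vs Ahmed — 7–2, Varga advances.
Round 3: Varga vs Novak — 8–1, Varga advances.
Varga survives the agenda.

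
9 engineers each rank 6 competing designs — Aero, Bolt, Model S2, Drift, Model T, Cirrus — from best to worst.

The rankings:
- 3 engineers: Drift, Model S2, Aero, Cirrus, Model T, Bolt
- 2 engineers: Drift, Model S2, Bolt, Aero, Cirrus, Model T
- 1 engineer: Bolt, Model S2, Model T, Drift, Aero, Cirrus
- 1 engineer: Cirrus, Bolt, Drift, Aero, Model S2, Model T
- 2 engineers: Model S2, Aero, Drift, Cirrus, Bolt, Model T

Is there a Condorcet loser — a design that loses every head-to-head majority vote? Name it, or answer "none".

Model T

Head-to-head results (9 engineers):
Aero vs Bolt: Aero is ranked higher on 3+2 = 5 ballots, Bolt on 4. Aero wins 5–4.
Aero vs Model S2: Model S2 wins 8–1.
Aero vs Drift: 2 to 7, Drift.
Aero vs Model T: Aero wins 8–1.
Aero vs Cirrus: Aero, 8–1.
Bolt–Model S2: Model S2 7–2.
Bolt vs Drift: Bolt preferred on 1+1 = 2 ballots; Drift wins 7–2.
Bolt vs Model T: Bolt wins 6–3.
Bolt–Cirrus: Cirrus 6–3.
Model S2 vs Drift: 1+2 = 3 for Model S2, 6 for Drift — Drift by 6–3.
Model S2 vs Model T: Model S2, 9–0.
Model S2 vs Cirrus: Model S2 is ranked higher on 3+2+1+2 = 8 ballots, Cirrus on 1. Model S2 wins 8–1.
Drift–Model T: Drift 8–1.
Drift–Cirrus: Drift 8–1.
Model T vs Cirrus: Model T is ranked higher on 1 ballot, Cirrus on 8. Cirrus wins 8–1.
Only Model T has no wins; Model T is the Condorcet loser.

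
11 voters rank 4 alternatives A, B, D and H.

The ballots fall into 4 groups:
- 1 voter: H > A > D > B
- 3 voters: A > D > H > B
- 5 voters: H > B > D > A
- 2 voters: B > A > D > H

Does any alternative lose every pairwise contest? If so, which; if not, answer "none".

D

Pairwise majorities:
A vs B: A is ranked higher on 1+3 = 4 ballots, B on 7. B wins 7–4.
A vs D: A preferred on 1+3+2 = 6 ballots; A wins 6–5.
A vs H: H, 6–5.
B vs D: B, 7–4.
B vs H: H, 9–2.
D vs H: D is ranked higher on 3+2 = 5 ballots, H on 6. H wins 6–5.
Only D has no wins; D is the Condorcet loser.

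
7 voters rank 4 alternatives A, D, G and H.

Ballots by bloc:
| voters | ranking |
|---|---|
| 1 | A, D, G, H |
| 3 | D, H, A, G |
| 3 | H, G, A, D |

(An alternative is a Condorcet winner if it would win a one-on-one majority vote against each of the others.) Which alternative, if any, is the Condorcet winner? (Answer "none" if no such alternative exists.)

none

Head-to-head results (7 voters):
A vs D: A is ranked higher on 1+3 = 4 ballots, D on 3. A wins 4–3.
A vs G: 1+3 = 4 for A, 3 for G — A by 4–3.
A vs H: A is ranked higher on 1 ballot, H on 6. H wins 6–1.
D vs G: 4 to 3, D.
D vs H: D is ranked higher on 1+3 = 4 ballots, H on 3. D wins 4–3.
G vs H: 1 for G, 6 for H — H by 6–1.
Every alternative loses at least once (A loses to H; D loses to A; G loses to A; H loses to D). The majority relation contains the cycle A > D > H > A, so there is no Condorcet winner.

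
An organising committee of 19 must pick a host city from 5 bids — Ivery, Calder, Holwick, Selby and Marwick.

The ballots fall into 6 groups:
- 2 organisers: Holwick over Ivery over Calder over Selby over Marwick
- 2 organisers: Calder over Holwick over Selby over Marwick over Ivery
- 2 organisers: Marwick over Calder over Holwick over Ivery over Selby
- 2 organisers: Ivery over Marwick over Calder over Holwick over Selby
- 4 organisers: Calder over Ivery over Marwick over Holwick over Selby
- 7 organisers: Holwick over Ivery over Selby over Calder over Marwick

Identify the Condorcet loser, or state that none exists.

Head-to-head results (19 organisers):
Ivery–Calder: Ivery 11–8.
Ivery vs Holwick: Ivery preferred on 2+4 = 6 ballots; Holwick wins 13–6.
Ivery vs Selby: Ivery preferred on 2+2+2+4+7 = 17 ballots; Ivery wins 17–2.
Ivery–Marwick: Ivery 15–4.
Calder vs Holwick: Calder preferred on 2+2+2+4 = 10 ballots; Calder wins 10–9.
Calder–Selby: Calder 12–7.
Calder vs Marwick: Calder is ranked higher on 2+2+4+7 = 15 ballots, Marwick on 4. Calder wins 15–4.
Holwick–Selby: Holwick 19–0.
Holwick vs Marwick: Holwick wins 11–8.
Selby vs Marwick: Selby preferred on 2+2+7 = 11 ballots; Selby wins 11–8.
Marwick is beaten in every head-to-head and is the Condorcet loser.

Marwick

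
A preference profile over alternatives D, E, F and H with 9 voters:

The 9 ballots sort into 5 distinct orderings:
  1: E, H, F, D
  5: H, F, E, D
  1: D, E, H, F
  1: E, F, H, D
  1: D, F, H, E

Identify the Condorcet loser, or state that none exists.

Head-to-head results (9 voters):
D vs E: 1+1 = 2 for D, 7 for E — E by 7–2.
D vs F: 2 to 7, F.
D vs H: H wins 7–2.
E vs F: E is ranked higher on 1+1+1 = 3 ballots, F on 6. F wins 6–3.
E vs H: H wins 6–3.
F vs H: 1+1 = 2 for F, 7 for H — H by 7–2.
Only D has no wins; D is the Condorcet loser.

D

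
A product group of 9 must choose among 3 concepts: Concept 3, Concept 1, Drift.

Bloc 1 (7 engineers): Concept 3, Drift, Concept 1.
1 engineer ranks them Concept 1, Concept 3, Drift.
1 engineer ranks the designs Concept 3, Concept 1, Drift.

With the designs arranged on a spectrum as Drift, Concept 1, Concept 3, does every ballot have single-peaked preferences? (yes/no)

Axis positions: Drift=1, Concept 1=2, Concept 3=3.
Bloc 1: ranking walks positions 3-1-2; Drift is ranked above Concept 1 even though Concept 1 lies between Drift and the peak Concept 3 on the axis — preferences dip and rise again. Not single-peaked.
Bloc 2 (peak Concept 1 at position 2): ranking walks positions 2-3-1, expanding outward from the peak — single-peaked.
Bloc 3 (peak Concept 3 at position 3): ranking walks positions 3-2-1, expanding outward from the peak — single-peaked.
Bloc 1 violates single-peakedness, so the profile is not single-peaked on this axis.

no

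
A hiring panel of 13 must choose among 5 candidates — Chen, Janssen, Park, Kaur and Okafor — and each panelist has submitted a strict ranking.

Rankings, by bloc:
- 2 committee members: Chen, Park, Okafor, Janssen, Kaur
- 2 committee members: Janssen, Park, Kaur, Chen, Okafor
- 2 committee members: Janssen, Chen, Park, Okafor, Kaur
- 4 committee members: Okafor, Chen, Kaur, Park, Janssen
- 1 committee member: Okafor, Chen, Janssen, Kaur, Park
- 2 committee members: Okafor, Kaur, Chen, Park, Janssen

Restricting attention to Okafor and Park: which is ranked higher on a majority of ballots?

Ballots ranking Okafor above Park: 4 + 1 + 2 = 7.
Ballots ranking Park above Okafor: 13 − 7 = 6.
Okafor wins the head-to-head 7–6.

Okafor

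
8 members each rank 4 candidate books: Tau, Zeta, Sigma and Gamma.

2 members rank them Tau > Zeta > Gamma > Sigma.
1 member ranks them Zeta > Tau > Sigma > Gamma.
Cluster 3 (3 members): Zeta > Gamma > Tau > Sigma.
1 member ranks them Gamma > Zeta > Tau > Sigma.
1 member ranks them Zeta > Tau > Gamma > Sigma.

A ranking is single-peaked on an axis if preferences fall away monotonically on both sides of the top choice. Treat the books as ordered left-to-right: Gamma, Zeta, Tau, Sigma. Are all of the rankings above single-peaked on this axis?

Axis positions: Gamma=1, Zeta=2, Tau=3, Sigma=4.
Cluster 1 (peak Tau at position 3): ranking walks positions 3-2-1-4, expanding outward from the peak — single-peaked.
Cluster 2 (peak Zeta at position 2): ranking walks positions 2-3-4-1, expanding outward from the peak — single-peaked.
Cluster 3 (peak Zeta at position 2): ranking walks positions 2-1-3-4, expanding outward from the peak — single-peaked.
Cluster 4 (peak Gamma at position 1): ranking walks positions 1-2-3-4, expanding outward from the peak — single-peaked.
Cluster 5 (peak Zeta at position 2): ranking walks positions 2-3-1-4, expanding outward from the peak — single-peaked.
Every ranking is single-peaked on this axis.

yes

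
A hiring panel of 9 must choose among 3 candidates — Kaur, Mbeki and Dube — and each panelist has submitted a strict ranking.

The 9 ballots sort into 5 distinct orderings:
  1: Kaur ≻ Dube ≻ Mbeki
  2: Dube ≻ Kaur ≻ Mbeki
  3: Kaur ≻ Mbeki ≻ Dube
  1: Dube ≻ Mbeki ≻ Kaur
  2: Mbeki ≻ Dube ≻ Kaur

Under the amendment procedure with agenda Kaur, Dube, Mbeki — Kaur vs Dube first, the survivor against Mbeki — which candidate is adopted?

Mbeki

Round 1: Kaur vs Dube — 4–5, Dube advances.
Round 2: Dube vs Mbeki — 4–5, Mbeki advances.
Mbeki survives the agenda.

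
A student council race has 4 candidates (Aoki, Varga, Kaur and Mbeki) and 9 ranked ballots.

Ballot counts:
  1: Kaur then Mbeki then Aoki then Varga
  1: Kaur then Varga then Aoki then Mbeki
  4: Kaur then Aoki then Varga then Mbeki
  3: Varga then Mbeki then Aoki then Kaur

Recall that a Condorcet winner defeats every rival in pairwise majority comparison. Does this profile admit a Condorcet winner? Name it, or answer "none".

Pairwise majorities:
Aoki vs Varga: Aoki preferred on 1+4 = 5 ballots; Aoki wins 5–4.
Aoki vs Kaur: Aoki preferred on 3 ballots; Kaur wins 6–3.
Aoki vs Mbeki: Aoki is ranked higher on 1+4 = 5 ballots, Mbeki on 4. Aoki wins 5–4.
Varga vs Kaur: 3 to 6, Kaur.
Varga vs Mbeki: Varga is ranked higher on 1+4+3 = 8 ballots, Mbeki on 1. Varga wins 8–1.
Kaur vs Mbeki: 6 to 3, Kaur.
Kaur beats each of Aoki, Varga, Mbeki — Kaur is the Condorcet winner.

Kaur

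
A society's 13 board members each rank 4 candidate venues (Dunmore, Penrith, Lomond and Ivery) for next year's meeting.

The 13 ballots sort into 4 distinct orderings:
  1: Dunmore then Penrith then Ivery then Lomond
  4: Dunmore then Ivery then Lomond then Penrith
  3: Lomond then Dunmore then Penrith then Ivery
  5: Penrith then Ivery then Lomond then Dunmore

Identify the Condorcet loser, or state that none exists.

Pairwise majorities:
Dunmore vs Penrith: Dunmore is ranked higher on 1+4+3 = 8 ballots, Penrith on 5. Dunmore wins 8–5.
Dunmore vs Lomond: Dunmore preferred on 1+4 = 5 ballots; Lomond wins 8–5.
Dunmore vs Ivery: Dunmore is ranked higher on 1+4+3 = 8 ballots, Ivery on 5. Dunmore wins 8–5.
Penrith vs Lomond: 6 to 7, Lomond.
Penrith vs Ivery: Penrith wins 9–4.
Lomond vs Ivery: Lomond is ranked higher on 3 ballots, Ivery on 10. Ivery wins 10–3.
No city is winless: Dunmore beats Penrith; Penrith beats Ivery; Lomond beats Dunmore; Ivery beats Lomond. There is no Condorcet loser.

none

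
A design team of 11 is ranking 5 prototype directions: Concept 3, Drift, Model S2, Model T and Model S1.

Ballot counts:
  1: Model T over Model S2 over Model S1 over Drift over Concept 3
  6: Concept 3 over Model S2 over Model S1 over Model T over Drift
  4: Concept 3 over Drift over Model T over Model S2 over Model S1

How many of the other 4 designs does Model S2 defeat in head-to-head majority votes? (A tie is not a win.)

3

Model S2 against each rival (11 engineers):
Model S2 vs Concept 3: Concept 3, 10–1.
Model S2 vs Drift: 1+6 = 7 for Model S2, 4 for Drift — Model S2 by 7–4.
Model S2 vs Model T: Model S2 preferred on 6 ballots; Model S2 wins 6–5.
Model S2–Model S1: Model S2 11–0.
Model S2 beats Drift, Model T, Model S1; loses to Concept 3 — 3 pairwise wins.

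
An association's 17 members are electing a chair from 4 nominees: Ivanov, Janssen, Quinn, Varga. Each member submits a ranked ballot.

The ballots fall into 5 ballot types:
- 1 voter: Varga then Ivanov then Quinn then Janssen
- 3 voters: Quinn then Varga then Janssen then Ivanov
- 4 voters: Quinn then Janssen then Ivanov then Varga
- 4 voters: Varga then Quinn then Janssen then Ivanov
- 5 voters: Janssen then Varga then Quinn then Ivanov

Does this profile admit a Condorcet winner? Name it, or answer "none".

Head-to-head results (17 voters):
Ivanov vs Janssen: 1 for Ivanov, 16 for Janssen — Janssen by 16–1.
Ivanov vs Quinn: 1 for Ivanov, 16 for Quinn — Quinn by 16–1.
Ivanov vs Varga: 4 to 13, Varga.
Janssen–Quinn: Quinn 12–5.
Janssen–Varga: Janssen 9–8.
Quinn–Varga: Varga 10–7.
Every candidate loses at least once (Ivanov loses to Janssen; Janssen loses to Quinn; Quinn loses to Varga; Varga loses to Janssen). The majority relation contains the cycle Janssen > Varga > Quinn > Janssen, so there is no Condorcet winner.

none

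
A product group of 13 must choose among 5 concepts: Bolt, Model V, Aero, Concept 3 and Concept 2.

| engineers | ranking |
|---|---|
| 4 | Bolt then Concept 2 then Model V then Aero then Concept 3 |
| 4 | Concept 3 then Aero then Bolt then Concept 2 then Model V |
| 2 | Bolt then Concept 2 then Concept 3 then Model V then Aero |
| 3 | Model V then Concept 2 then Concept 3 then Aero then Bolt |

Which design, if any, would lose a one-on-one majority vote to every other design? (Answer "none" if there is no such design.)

Pairwise majorities:
Bolt–Model V: Bolt 10–3.
Bolt–Aero: Aero 7–6.
Bolt vs Concept 3: 4+2 = 6 for Bolt, 7 for Concept 3 — Concept 3 by 7–6.
Bolt vs Concept 2: Bolt is ranked higher on 4+4+2 = 10 ballots, Concept 2 on 3. Bolt wins 10–3.
Model V vs Aero: Model V preferred on 4+2+3 = 9 ballots; Model V wins 9–4.
Model V vs Concept 3: Model V, 7–6.
Model V–Concept 2: Concept 2 10–3.
Aero vs Concept 3: Concept 3 wins 9–4.
Aero–Concept 2: Concept 2 9–4.
Concept 3 vs Concept 2: 4 for Concept 3, 9 for Concept 2 — Concept 2 by 9–4.
Each design has at least one pairwise win (Bolt beats Model V; Model V beats Aero; Aero beats Bolt; Concept 3 beats Bolt; Concept 2 beats Model V) — no Condorcet loser.

none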